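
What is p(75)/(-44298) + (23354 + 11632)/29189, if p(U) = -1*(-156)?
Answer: 15149572/12676611 ≈ 1.1951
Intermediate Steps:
p(U) = 156
p(75)/(-44298) + (23354 + 11632)/29189 = 156/(-44298) + (23354 + 11632)/29189 = 156*(-1/44298) + 34986*(1/29189) = -26/7383 + 2058/1717 = 15149572/12676611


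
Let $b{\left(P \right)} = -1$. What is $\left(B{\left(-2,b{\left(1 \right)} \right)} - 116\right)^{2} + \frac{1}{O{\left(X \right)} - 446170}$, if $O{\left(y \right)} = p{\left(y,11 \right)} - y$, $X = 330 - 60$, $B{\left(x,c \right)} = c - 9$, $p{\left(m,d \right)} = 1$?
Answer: $\frac{7087665563}{446439} \approx 15876.0$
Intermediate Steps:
$B{\left(x,c \right)} = -9 + c$ ($B{\left(x,c \right)} = c - 9 = -9 + c$)
$X = 270$ ($X = 330 - 60 = 270$)
$O{\left(y \right)} = 1 - y$
$\left(B{\left(-2,b{\left(1 \right)} \right)} - 116\right)^{2} + \frac{1}{O{\left(X \right)} - 446170} = \left(\left(-9 - 1\right) - 116\right)^{2} + \frac{1}{\left(1 - 270\right) - 446170} = \left(-10 - 116\right)^{2} + \frac{1}{\left(1 - 270\right) - 446170} = \left(-126\right)^{2} + \frac{1}{-269 - 446170} = 15876 + \frac{1}{-446439} = 15876 - \frac{1}{446439} = \frac{7087665563}{446439}$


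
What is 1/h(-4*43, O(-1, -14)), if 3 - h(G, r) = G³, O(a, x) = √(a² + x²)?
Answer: 1/5088451 ≈ 1.9652e-7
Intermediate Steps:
h(G, r) = 3 - G³
1/h(-4*43, O(-1, -14)) = 1/(3 - (-4*43)³) = 1/(3 - 1*(-172)³) = 1/(3 - 1*(-5088448)) = 1/(3 + 5088448) = 1/5088451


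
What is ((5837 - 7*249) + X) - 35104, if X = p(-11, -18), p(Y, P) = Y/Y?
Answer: -31009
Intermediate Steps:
p(Y, P) = 1
X = 1
((5837 - 7*249) + X) - 35104 = ((5837 - 7*249) + 1) - 35104 = ((5837 - 1743) + 1) - 35104 = (4094 + 1) - 35104 = 4095 - 35104 = -31009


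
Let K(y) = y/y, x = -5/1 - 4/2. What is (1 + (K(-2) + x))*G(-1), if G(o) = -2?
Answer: 10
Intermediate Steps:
x = -7 (x = -5*1 - 4*1/2 = -5 - 2 = -7)
K(y) = 1
(1 + (K(-2) + x))*G(-1) = (1 + (1 - 7))*(-2) = (1 - 6)*(-2) = -5*(-2) = 10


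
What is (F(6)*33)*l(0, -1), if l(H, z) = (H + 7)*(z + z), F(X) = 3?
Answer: -1386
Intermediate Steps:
l(H, z) = 2*z*(7 + H) (l(H, z) = (7 + H)*(2*z) = 2*z*(7 + H))
(F(6)*33)*l(0, -1) = (3*33)*(2*(-1)*(7 + 0)) = 99*(2*(-1)*7) = 99*(-14) = -1386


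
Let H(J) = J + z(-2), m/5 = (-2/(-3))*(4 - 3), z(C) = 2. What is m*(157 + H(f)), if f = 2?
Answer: 1610/3 ≈ 536.67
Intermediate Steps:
m = 10/3 (m = 5*((-2/(-3))*(4 - 3)) = 5*(-2*(-1/3)*1) = 5*((2/3)*1) = 5*(2/3) = 10/3 ≈ 3.3333)
H(J) = 2 + J (H(J) = J + 2 = 2 + J)
m*(157 + H(f)) = 10*(157 + (2 + 2))/3 = 10*(157 + 4)/3 = (10/3)*161 = 1610/3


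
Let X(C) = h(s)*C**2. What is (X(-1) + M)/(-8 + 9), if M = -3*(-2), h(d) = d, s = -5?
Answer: 1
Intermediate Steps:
M = 6
X(C) = -5*C**2
(X(-1) + M)/(-8 + 9) = (-5*(-1)**2 + 6)/(-8 + 9) = (-5*1 + 6)/1 = (-5 + 6)*1 = 1*1 = 1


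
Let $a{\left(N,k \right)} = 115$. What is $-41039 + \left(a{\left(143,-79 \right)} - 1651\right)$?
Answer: $-42575$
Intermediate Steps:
$-41039 + \left(a{\left(143,-79 \right)} - 1651\right) = -41039 + \left(115 - 1651\right) = -41039 - 1536 = -42575$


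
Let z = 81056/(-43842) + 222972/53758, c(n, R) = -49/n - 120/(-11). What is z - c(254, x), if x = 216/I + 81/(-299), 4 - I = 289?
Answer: -13857109322783/1646265477846 ≈ -8.4173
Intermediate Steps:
I = -285 (I = 4 - 1*289 = 4 - 289 = -285)
x = -29223/28405 (x = 216/(-285) + 81/(-299) = 216*(-1/285) + 81*(-1/299) = -72/95 - 81/299 = -29223/28405 ≈ -1.0288)
c(n, R) = 120/11 - 49/n (c(n, R) = -49/n - 120*(-1/11) = -49/n + 120/11 = 120/11 - 49/n)
z = 1354532494/589214559 (z = 81056*(-1/43842) + 222972*(1/53758) = -40528/21921 + 111486/26879 = 1354532494/589214559 ≈ 2.2989)
z - c(254, x) = 1354532494/589214559 - (120/11 - 49/254) = 1354532494/589214559 - 1*29941/2794 = 1354532494/589214559 - 29941/2794 = -13857109322783/1646265477846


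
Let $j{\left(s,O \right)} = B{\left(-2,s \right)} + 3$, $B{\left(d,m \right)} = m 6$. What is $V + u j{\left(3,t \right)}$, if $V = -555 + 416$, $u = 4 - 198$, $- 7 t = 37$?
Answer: $-4213$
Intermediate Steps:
$t = - \frac{37}{7}$ ($t = \left(- \frac{1}{7}\right) 37 = - \frac{37}{7} \approx -5.2857$)
$B{\left(d,m \right)} = 6 m$
$j{\left(s,O \right)} = 3 + 6 s$ ($j{\left(s,O \right)} = 6 s + 3 = 3 + 6 s$)
$u = -194$ ($u = 4 - 198 = -194$)
$V = -139$
$V + u j{\left(3,t \right)} = -139 - 194 \left(3 + 6 \cdot 3\right) = -139 - 194 \left(3 + 18\right) = -139 - 4074 = -4213$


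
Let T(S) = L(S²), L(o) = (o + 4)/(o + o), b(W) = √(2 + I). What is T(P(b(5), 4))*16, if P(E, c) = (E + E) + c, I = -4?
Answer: 4*(-3*I + 4*√2)/(-I + 2*√2) ≈ 8.4444 - 1.2571*I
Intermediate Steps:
b(W) = I*√2 (b(W) = √(2 - 4) = √(-2) = I*√2)
P(E, c) = c + 2*E (P(E, c) = 2*E + c = c + 2*E)
L(o) = (4 + o)/(2*o) (L(o) = (4 + o)/((2*o)) = (4 + o)*(1/(2*o)) = (4 + o)/(2*o))
T(S) = (4 + S²)/(2*S²) (T(S) = (4 + S²)/(2*(S²)) = (4 + S²)/(2*S²))
T(P(b(5), 4))*16 = (½ + 2/(4 + 2*(I*√2))²)*16 = (½ + 2/(4 + 2*I*√2)²)*16 = 8 + 32/(4 + 2*I*√2)²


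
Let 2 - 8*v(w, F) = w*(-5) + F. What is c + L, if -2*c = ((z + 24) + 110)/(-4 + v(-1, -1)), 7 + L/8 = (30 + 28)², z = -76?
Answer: 456668/17 ≈ 26863.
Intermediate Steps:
v(w, F) = ¼ - F/8 + 5*w/8 (v(w, F) = ¼ - (w*(-5) + F)/8 = ¼ - (-5*w + F)/8 = ¼ - (F - 5*w)/8 = ¼ + (-F/8 + 5*w/8) = ¼ - F/8 + 5*w/8)
L = 26856 (L = -56 + 8*(30 + 28)² = -56 + 8*58² = -56 + 8*3364 = -56 + 26912 = 26856)
c = 116/17 (c = -((-76 + 24) + 110)/(2*(-4 + (¼ - ⅛*(-1) + (5/8)*(-1)))) = -(-52 + 110)/(2*(-4 + (¼ + ⅛ - 5/8))) = -29/(-4 - ¼) = -29/(-17/4) = -29*(-4)/17 = -½*(-232/17) = 116/17 ≈ 6.8235)
c + L = 116/17 + 26856 = 456668/17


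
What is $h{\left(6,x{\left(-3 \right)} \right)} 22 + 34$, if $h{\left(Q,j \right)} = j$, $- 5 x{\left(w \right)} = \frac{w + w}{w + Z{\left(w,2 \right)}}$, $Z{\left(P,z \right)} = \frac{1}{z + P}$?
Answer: $\frac{137}{5} \approx 27.4$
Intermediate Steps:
$Z{\left(P,z \right)} = \frac{1}{P + z}$
$x{\left(w \right)} = - \frac{2 w}{5 \left(w + \frac{1}{2 + w}\right)}$ ($x{\left(w \right)} = - \frac{\left(w + w\right) \frac{1}{w + \frac{1}{w + 2}}}{5} = - \frac{2 w \frac{1}{w + \frac{1}{2 + w}}}{5} = - \frac{2 w}{5 \left(w + \frac{1}{2 + w}\right)}$)
$h{\left(6,x{\left(-3 \right)} \right)} 22 + 34 = \left(-2\right) \left(-3\right) \frac{1}{5 + 5 \left(-3\right) \left(2 - 3\right)} \left(2 - 3\right) 22 + 34 = \left(-2\right) \left(-3\right) \frac{1}{5 + 5 \left(-3\right) \left(-1\right)} \left(-1\right) 22 + 34 = \left(-2\right) \left(-3\right) \frac{1}{5 + 15} \left(-1\right) 22 + 34 = \left(-2\right) \left(-3\right) \frac{1}{20} \left(-1\right) 22 + 34 = \left(- \frac{3}{10}\right) 22 + 34 = - \frac{33}{5} + 34 = \frac{137}{5}$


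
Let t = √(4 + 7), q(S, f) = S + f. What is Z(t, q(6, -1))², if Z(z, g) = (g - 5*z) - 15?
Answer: 375 + 100*√11 ≈ 706.66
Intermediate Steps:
t = √11 ≈ 3.3166
Z(z, g) = -15 + g - 5*z
Z(t, q(6, -1))² = (-15 + (6 - 1) - 5*√11)² = (-15 + 5 - 5*√11)² = (-10 - 5*√11)²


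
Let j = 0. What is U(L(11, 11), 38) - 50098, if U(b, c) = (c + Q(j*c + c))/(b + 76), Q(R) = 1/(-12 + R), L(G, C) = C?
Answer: -113320687/2262 ≈ -50098.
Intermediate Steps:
U(b, c) = (c + 1/(-12 + c))/(76 + b) (U(b, c) = (c + 1/(-12 + (0*c + c)))/(b + 76) = (c + 1/(-12 + (0 + c)))/(76 + b) = (c + 1/(-12 + c))/(76 + b))
U(L(11, 11), 38) - 50098 = (1 + 38*(-12 + 38))/((-12 + 38)*(76 + 11)) - 50098 = (1 + 38*26)/(26*87) - 50098 = (1/26)*(1/87)*(1 + 988) - 50098 = (1/26)*(1/87)*989 - 50098 = 989/2262 - 50098 = -113320687/2262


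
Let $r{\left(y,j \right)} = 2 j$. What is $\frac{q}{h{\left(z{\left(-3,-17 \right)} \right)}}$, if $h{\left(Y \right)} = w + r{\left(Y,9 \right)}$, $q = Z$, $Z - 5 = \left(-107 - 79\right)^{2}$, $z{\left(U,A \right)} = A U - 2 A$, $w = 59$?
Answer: $\frac{4943}{11} \approx 449.36$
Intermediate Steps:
$z{\left(U,A \right)} = - 2 A + A U$
$Z = 34601$ ($Z = 5 + \left(-107 - 79\right)^{2} = 5 + \left(-186\right)^{2} = 5 + 34596 = 34601$)
$q = 34601$
$h{\left(Y \right)} = 77$ ($h{\left(Y \right)} = 59 + 2 \cdot 9 = 59 + 18 = 77$)
$\frac{q}{h{\left(z{\left(-3,-17 \right)} \right)}} = \frac{34601}{77} = 34601 \cdot \frac{1}{77} = \frac{4943}{11}$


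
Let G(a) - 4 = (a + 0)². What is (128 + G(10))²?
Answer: 53824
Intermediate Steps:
G(a) = 4 + a² (G(a) = 4 + (a + 0)² = 4 + a²)
(128 + G(10))² = (128 + (4 + 10²))² = (128 + (4 + 100))² = (128 + 104)² = 232² = 53824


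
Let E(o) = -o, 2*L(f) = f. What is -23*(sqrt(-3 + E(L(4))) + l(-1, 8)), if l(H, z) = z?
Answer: -184 - 23*I*sqrt(5) ≈ -184.0 - 51.43*I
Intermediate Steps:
L(f) = f/2
-23*(sqrt(-3 + E(L(4))) + l(-1, 8)) = -23*(sqrt(-3 - 4/2) + 8) = -23*(sqrt(-3 - 1*2) + 8) = -23*(sqrt(-3 - 2) + 8) = -23*(sqrt(-5) + 8) = -23*(I*sqrt(5) + 8) = -23*(8 + I*sqrt(5)) = -184 - 23*I*sqrt(5)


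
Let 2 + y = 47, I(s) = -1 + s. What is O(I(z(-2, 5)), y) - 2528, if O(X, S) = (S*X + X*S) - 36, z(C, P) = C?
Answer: -2834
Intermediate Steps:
y = 45 (y = -2 + 47 = 45)
O(X, S) = -36 + 2*S*X (O(X, S) = (S*X + S*X) - 36 = 2*S*X - 36 = -36 + 2*S*X)
O(I(z(-2, 5)), y) - 2528 = (-36 + 2*45*(-1 - 2)) - 2528 = (-36 + 2*45*(-3)) - 2528 = (-36 - 270) - 2528 = -306 - 2528 = -2834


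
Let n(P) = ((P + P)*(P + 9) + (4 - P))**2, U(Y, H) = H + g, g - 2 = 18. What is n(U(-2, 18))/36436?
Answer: 3129361/9109 ≈ 343.55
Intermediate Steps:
g = 20 (g = 2 + 18 = 20)
U(Y, H) = 20 + H (U(Y, H) = H + 20 = 20 + H)
n(P) = (4 - P + 2*P*(9 + P))**2 (n(P) = ((2*P)*(9 + P) + (4 - P))**2 = (2*P*(9 + P) + (4 - P))**2 = (4 - P + 2*P*(9 + P))**2)
n(U(-2, 18))/36436 = (4 + 2*(20 + 18)**2 + 17*(20 + 18))**2/36436 = (4 + 2*38**2 + 17*38)**2*(1/36436) = (4 + 2*1444 + 646)**2*(1/36436) = (4 + 2888 + 646)**2*(1/36436) = 3538**2*(1/36436) = 12517444*(1/36436) = 3129361/9109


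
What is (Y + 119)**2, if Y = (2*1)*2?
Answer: 15129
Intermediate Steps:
Y = 4 (Y = 2*2 = 4)
(Y + 119)**2 = (4 + 119)**2 = 123**2 = 15129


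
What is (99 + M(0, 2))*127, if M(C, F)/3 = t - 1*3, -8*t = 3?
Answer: 90297/8 ≈ 11287.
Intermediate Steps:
t = -3/8 (t = -1/8*3 = -3/8 ≈ -0.37500)
M(C, F) = -81/8 (M(C, F) = 3*(-3/8 - 1*3) = 3*(-3/8 - 3) = 3*(-27/8) = -81/8)
(99 + M(0, 2))*127 = (99 - 81/8)*127 = (711/8)*127 = 90297/8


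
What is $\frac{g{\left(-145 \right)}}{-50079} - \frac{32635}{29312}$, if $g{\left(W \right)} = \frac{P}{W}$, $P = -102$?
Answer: $- \frac{78993524583}{70949256320} \approx -1.1134$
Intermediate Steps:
$g{\left(W \right)} = - \frac{102}{W}$
$\frac{g{\left(-145 \right)}}{-50079} - \frac{32635}{29312} = \frac{\left(-102\right) \frac{1}{-145}}{-50079} - \frac{32635}{29312} = \left(-102\right) \left(- \frac{1}{145}\right) \left(- \frac{1}{50079}\right) - \frac{32635}{29312} = \frac{102}{145} \left(- \frac{1}{50079}\right) - \frac{32635}{29312} = - \frac{34}{2420485} - \frac{32635}{29312} = - \frac{78993524583}{70949256320}$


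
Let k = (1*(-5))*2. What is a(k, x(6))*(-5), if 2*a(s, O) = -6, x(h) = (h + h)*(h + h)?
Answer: 15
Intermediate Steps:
x(h) = 4*h² (x(h) = (2*h)*(2*h) = 4*h²)
k = -10 (k = -5*2 = -10)
a(s, O) = -3 (a(s, O) = (½)*(-6) = -3)
a(k, x(6))*(-5) = -3*(-5) = 15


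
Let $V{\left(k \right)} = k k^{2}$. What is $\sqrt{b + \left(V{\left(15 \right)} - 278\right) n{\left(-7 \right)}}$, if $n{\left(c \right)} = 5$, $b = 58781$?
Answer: $\sqrt{74266} \approx 272.52$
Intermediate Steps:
$V{\left(k \right)} = k^{3}$
$\sqrt{b + \left(V{\left(15 \right)} - 278\right) n{\left(-7 \right)}} = \sqrt{58781 + \left(15^{3} - 278\right) 5} = \sqrt{58781 + \left(3375 - 278\right) 5} = \sqrt{58781 + 3097 \cdot 5} = \sqrt{58781 + 15485} = \sqrt{74266}$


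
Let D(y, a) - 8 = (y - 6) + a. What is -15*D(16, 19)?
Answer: -555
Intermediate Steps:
D(y, a) = 2 + a + y (D(y, a) = 8 + ((y - 6) + a) = 8 + ((-6 + y) + a) = 8 + (-6 + a + y) = 2 + a + y)
-15*D(16, 19) = -15*(2 + 19 + 16) = -15*37 = -555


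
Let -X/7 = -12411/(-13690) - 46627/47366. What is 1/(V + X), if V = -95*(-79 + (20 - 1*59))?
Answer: 162110135/1817342925707 ≈ 8.9202e-5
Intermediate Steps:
X = 88312357/162110135 (X = -7*(-12411/(-13690) - 46627/47366) = -7*(-12411*(-1/13690) - 46627*1/47366) = -7*(12411/13690 - 46627/47366) = -7*(-12616051/162110135) = 88312357/162110135 ≈ 0.54477)
V = 11210 (V = -95*(-79 + (20 - 59)) = -95*(-79 - 39) = -95*(-118) = 11210)
1/(V + X) = 1/(11210 + 88312357/162110135) = 1/(1817342925707/162110135) = 162110135/1817342925707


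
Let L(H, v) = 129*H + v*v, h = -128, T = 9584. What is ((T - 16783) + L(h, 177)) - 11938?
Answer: -4320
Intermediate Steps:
L(H, v) = v² + 129*H (L(H, v) = 129*H + v² = v² + 129*H)
((T - 16783) + L(h, 177)) - 11938 = ((9584 - 16783) + (177² + 129*(-128))) - 11938 = (-7199 + (31329 - 16512)) - 11938 = (-7199 + 14817) - 11938 = 7618 - 11938 = -4320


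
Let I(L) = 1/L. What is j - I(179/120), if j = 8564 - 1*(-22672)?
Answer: 5591124/179 ≈ 31235.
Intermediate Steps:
j = 31236 (j = 8564 + 22672 = 31236)
j - I(179/120) = 31236 - 1/(179/120) = 31236 - 1/(179*(1/120)) = 31236 - 1/179/120 = 31236 - 1*120/179 = 31236 - 120/179 = 5591124/179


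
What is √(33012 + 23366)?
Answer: √56378 ≈ 237.44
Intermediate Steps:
√(33012 + 23366) = √56378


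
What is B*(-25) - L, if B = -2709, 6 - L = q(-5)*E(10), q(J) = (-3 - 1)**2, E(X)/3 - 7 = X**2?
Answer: 72855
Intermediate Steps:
E(X) = 21 + 3*X**2
q(J) = 16 (q(J) = (-4)**2 = 16)
L = -5130 (L = 6 - 16*(21 + 3*10**2) = 6 - 16*(21 + 3*100) = 6 - 16*(21 + 300) = 6 - 16*321 = 6 - 1*5136 = 6 - 5136 = -5130)
B*(-25) - L = -2709*(-25) - 1*(-5130) = 67725 + 5130 = 72855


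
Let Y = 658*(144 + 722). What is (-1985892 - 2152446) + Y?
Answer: -3568510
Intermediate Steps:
Y = 569828 (Y = 658*866 = 569828)
(-1985892 - 2152446) + Y = (-1985892 - 2152446) + 569828 = -4138338 + 569828 = -3568510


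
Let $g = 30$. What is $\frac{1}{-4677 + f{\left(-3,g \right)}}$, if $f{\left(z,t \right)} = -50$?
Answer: $- \frac{1}{4727} \approx -0.00021155$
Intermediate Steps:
$\frac{1}{-4677 + f{\left(-3,g \right)}} = \frac{1}{-4677 - 50} = \frac{1}{-4727} = - \frac{1}{4727}$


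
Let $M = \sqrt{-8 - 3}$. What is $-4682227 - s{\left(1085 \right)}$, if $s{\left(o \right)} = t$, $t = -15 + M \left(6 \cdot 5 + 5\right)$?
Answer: $-4682212 - 35 i \sqrt{11} \approx -4.6822 \cdot 10^{6} - 116.08 i$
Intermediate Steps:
$M = i \sqrt{11}$ ($M = \sqrt{-11} = i \sqrt{11} \approx 3.3166 i$)
$t = -15 + 35 i \sqrt{11}$ ($t = -15 + i \sqrt{11} \left(6 \cdot 5 + 5\right) = -15 + i \sqrt{11} \left(30 + 5\right) = -15 + i \sqrt{11} \cdot 35 = -15 + 35 i \sqrt{11} \approx -15.0 + 116.08 i$)
$s{\left(o \right)} = -15 + 35 i \sqrt{11}$
$-4682227 - s{\left(1085 \right)} = -4682227 - \left(-15 + 35 i \sqrt{11}\right) = -4682227 + \left(15 - 35 i \sqrt{11}\right) = -4682212 - 35 i \sqrt{11}$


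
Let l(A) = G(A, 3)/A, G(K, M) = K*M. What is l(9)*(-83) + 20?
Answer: -229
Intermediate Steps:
l(A) = 3 (l(A) = (A*3)/A = (3*A)/A = 3)
l(9)*(-83) + 20 = 3*(-83) + 20 = -249 + 20 = -229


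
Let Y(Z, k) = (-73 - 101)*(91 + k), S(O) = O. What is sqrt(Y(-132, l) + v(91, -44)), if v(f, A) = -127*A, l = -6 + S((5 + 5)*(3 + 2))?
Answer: I*sqrt(17902) ≈ 133.8*I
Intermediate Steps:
l = 44 (l = -6 + (5 + 5)*(3 + 2) = -6 + 10*5 = -6 + 50 = 44)
Y(Z, k) = -15834 - 174*k (Y(Z, k) = -174*(91 + k) = -15834 - 174*k)
sqrt(Y(-132, l) + v(91, -44)) = sqrt((-15834 - 174*44) - 127*(-44)) = sqrt((-15834 - 7656) + 5588) = sqrt(-23490 + 5588) = sqrt(-17902) = I*sqrt(17902)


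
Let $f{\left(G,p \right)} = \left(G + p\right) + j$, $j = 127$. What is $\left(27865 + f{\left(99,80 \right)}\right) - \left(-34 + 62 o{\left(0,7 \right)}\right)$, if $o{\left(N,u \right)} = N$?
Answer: $28205$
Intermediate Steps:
$f{\left(G,p \right)} = 127 + G + p$ ($f{\left(G,p \right)} = \left(G + p\right) + 127 = 127 + G + p$)
$\left(27865 + f{\left(99,80 \right)}\right) - \left(-34 + 62 o{\left(0,7 \right)}\right) = \left(27865 + \left(127 + 99 + 80\right)\right) + \left(\left(-62\right) 0 + 34\right) = \left(27865 + 306\right) + \left(0 + 34\right) = 28171 + 34 = 28205$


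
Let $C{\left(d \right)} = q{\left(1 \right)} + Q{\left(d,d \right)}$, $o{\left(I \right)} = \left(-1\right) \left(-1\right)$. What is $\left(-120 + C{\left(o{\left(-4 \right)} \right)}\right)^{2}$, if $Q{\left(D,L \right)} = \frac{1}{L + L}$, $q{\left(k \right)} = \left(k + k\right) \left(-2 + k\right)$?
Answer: $\frac{59049}{4} \approx 14762.0$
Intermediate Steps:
$q{\left(k \right)} = 2 k \left(-2 + k\right)$
$Q{\left(D,L \right)} = \frac{1}{2 L}$
$o{\left(I \right)} = 1$
$C{\left(d \right)} = -2 + \frac{1}{2 d}$ ($C{\left(d \right)} = 2 \cdot 1 \left(-2 + 1\right) + \frac{1}{2 d} = 2 \cdot 1 \left(-1\right) + \frac{1}{2 d} = -2 + \frac{1}{2 d}$)
$\left(-120 + C{\left(o{\left(-4 \right)} \right)}\right)^{2} = \left(-120 - \left(2 - \frac{1}{2 \cdot 1}\right)\right)^{2} = \left(-120 + \left(-2 + \frac{1}{2} \cdot 1\right)\right)^{2} = \left(-120 + \left(-2 + \frac{1}{2}\right)\right)^{2} = \left(-120 - \frac{3}{2}\right)^{2} = \left(- \frac{243}{2}\right)^{2} = \frac{59049}{4}$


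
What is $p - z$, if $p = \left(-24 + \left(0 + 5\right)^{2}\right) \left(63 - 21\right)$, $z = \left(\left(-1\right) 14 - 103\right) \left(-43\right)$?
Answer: $-4989$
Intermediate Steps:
$z = 5031$ ($z = \left(-14 - 103\right) \left(-43\right) = \left(-117\right) \left(-43\right) = 5031$)
$p = 42$ ($p = \left(-24 + 5^{2}\right) 42 = \left(-24 + 25\right) 42 = 1 \cdot 42 = 42$)
$p - z = 42 - 5031 = -4989$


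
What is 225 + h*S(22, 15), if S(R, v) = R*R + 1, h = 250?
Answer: 121475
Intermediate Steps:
S(R, v) = 1 + R² (S(R, v) = R² + 1 = 1 + R²)
225 + h*S(22, 15) = 225 + 250*(1 + 22²) = 225 + 250*(1 + 484) = 225 + 250*485 = 225 + 121250 = 121475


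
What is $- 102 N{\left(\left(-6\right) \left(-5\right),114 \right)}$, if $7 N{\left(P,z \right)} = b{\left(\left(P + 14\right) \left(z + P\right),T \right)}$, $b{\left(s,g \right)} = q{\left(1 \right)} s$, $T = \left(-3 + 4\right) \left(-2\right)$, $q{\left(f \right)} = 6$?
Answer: $- \frac{3877632}{7} \approx -5.5395 \cdot 10^{5}$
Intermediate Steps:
$T = -2$ ($T = 1 \left(-2\right) = -2$)
$b{\left(s,g \right)} = 6 s$
$N{\left(P,z \right)} = \frac{6 \left(14 + P\right) \left(P + z\right)}{7}$ ($N{\left(P,z \right)} = \frac{6 \left(P + 14\right) \left(z + P\right)}{7} = \frac{6 \left(14 + P\right) \left(P + z\right)}{7}$)
$- 102 N{\left(\left(-6\right) \left(-5\right),114 \right)} = - 102 \left(12 \left(\left(-6\right) \left(-5\right)\right) + 12 \cdot 114 + \frac{6 \left(\left(-6\right) \left(-5\right)\right)^{2}}{7} + \frac{6}{7} \left(\left(-6\right) \left(-5\right)\right) 114\right) = - 102 \left(12 \cdot 30 + 1368 + \frac{6 \cdot 30^{2}}{7} + \frac{6}{7} \cdot 30 \cdot 114\right) = - 102 \left(360 + 1368 + \frac{6}{7} \cdot 900 + \frac{20520}{7}\right) = - 102 \left(360 + 1368 + \frac{5400}{7} + \frac{20520}{7}\right) = \left(-102\right) \frac{38016}{7} = - \frac{3877632}{7}$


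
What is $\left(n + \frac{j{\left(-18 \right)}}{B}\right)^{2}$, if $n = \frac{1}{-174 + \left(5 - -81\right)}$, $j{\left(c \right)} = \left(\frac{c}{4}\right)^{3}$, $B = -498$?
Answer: $\frac{6285049}{213393664} \approx 0.029453$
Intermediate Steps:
$j{\left(c \right)} = \frac{c^{3}}{64}$ ($j{\left(c \right)} = \left(c \frac{1}{4}\right)^{3} = \left(\frac{c}{4}\right)^{3} = \frac{c^{3}}{64}$)
$n = - \frac{1}{88}$ ($n = \frac{1}{-174 + \left(5 + 81\right)} = \frac{1}{-174 + 86} = \frac{1}{-88} = - \frac{1}{88} \approx -0.011364$)
$\left(n + \frac{j{\left(-18 \right)}}{B}\right)^{2} = \left(- \frac{1}{88} + \frac{\frac{1}{64} \left(-18\right)^{3}}{-498}\right)^{2} = \left(- \frac{1}{88} + \frac{1}{64} \left(-5832\right) \left(- \frac{1}{498}\right)\right)^{2} = \left(- \frac{1}{88} - - \frac{243}{1328}\right)^{2} = \left(- \frac{1}{88} + \frac{243}{1328}\right)^{2} = \left(\frac{2507}{14608}\right)^{2} = \frac{6285049}{213393664}$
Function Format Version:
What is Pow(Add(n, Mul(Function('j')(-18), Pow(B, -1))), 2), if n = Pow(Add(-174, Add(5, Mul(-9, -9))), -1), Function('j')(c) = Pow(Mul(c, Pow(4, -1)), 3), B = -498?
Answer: Rational(6285049, 213393664) ≈ 0.029453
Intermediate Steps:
Function('j')(c) = Mul(Rational(1, 64), Pow(c, 3)) (Function('j')(c) = Pow(Mul(c, Rational(1, 4)), 3) = Pow(Mul(Rational(1, 4), c), 3) = Mul(Rational(1, 64), Pow(c, 3)))
n = Rational(-1, 88) (n = Pow(Add(-174, Add(5, 81)), -1) = Pow(Add(-174, 86), -1) = Pow(-88, -1) = Rational(-1, 88) ≈ -0.011364)
Pow(Add(n, Mul(Function('j')(-18), Pow(B, -1))), 2) = Pow(Add(Rational(-1, 88), Mul(Mul(Rational(1, 64), Pow(-18, 3)), Pow(-498, -1))), 2) = Pow(Add(Rational(-1, 88), Mul(Mul(Rational(1, 64), -5832), Rational(-1, 498))), 2) = Pow(Add(Rational(-1, 88), Mul(Rational(-729, 8), Rational(-1, 498))), 2) = Pow(Add(Rational(-1, 88), Rational(243, 1328)), 2) = Pow(Rational(2507, 14608), 2) = Rational(6285049, 213393664)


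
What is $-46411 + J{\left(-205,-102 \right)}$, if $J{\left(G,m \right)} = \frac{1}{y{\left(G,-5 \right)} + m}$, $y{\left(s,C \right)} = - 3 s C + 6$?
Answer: $- \frac{147169282}{3171} \approx -46411.0$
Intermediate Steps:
$y{\left(s,C \right)} = 6 - 3 C s$ ($y{\left(s,C \right)} = - 3 C s + 6 = 6 - 3 C s$)
$J{\left(G,m \right)} = \frac{1}{6 + m + 15 G}$ ($J{\left(G,m \right)} = \frac{1}{\left(6 - - 15 G\right) + m} = \frac{1}{\left(6 + 15 G\right) + m} = \frac{1}{6 + m + 15 G}$)
$-46411 + J{\left(-205,-102 \right)} = -46411 + \frac{1}{6 - 102 + 15 \left(-205\right)} = -46411 + \frac{1}{6 - 102 - 3075} = -46411 + \frac{1}{-3171} = -46411 - \frac{1}{3171} = - \frac{147169282}{3171}$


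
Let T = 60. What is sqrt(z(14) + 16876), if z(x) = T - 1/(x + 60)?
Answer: sqrt(92741462)/74 ≈ 130.14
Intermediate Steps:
z(x) = 60 - 1/(60 + x) (z(x) = 60 - 1/(x + 60) = 60 - 1/(60 + x))
sqrt(z(14) + 16876) = sqrt((3599 + 60*14)/(60 + 14) + 16876) = sqrt((3599 + 840)/74 + 16876) = sqrt((1/74)*4439 + 16876) = sqrt(4439/74 + 16876) = sqrt(1253263/74) = sqrt(92741462)/74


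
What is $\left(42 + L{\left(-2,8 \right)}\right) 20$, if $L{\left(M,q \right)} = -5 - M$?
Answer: $780$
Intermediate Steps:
$\left(42 + L{\left(-2,8 \right)}\right) 20 = \left(42 - 3\right) 20 = 39 \cdot 20 = 780$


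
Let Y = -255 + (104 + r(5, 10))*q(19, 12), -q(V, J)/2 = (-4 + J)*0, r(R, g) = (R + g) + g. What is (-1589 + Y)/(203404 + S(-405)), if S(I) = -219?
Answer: -1844/203185 ≈ -0.0090755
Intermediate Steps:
r(R, g) = R + 2*g
q(V, J) = 0 (q(V, J) = -2*(-4 + J)*0 = -2*0 = 0)
Y = -255 (Y = -255 + (104 + (5 + 2*10))*0 = -255 + (104 + (5 + 20))*0 = -255 + (104 + 25)*0 = -255 + 129*0 = -255 + 0 = -255)
(-1589 + Y)/(203404 + S(-405)) = (-1589 - 255)/(203404 - 219) = -1844/203185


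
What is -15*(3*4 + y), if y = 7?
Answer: -285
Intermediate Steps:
-15*(3*4 + y) = -15*(3*4 + 7) = -15*(12 + 7) = -15*19 = -285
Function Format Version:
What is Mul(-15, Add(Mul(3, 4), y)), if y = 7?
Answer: -285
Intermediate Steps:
Mul(-15, Add(Mul(3, 4), y)) = Mul(-15, Add(Mul(3, 4), 7)) = Mul(-15, Add(12, 7)) = Mul(-15, 19) = -285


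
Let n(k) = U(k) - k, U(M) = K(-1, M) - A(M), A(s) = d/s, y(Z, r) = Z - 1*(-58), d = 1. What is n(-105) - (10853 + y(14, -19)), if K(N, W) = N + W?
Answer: -1147229/105 ≈ -10926.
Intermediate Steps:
y(Z, r) = 58 + Z (y(Z, r) = Z + 58 = 58 + Z)
A(s) = 1/s
U(M) = -1 + M - 1/M (U(M) = (-1 + M) - 1/M = -1 + M - 1/M)
n(k) = -1 - 1/k (n(k) = (-1 + k - 1/k) - k = -1 - 1/k)
n(-105) - (10853 + y(14, -19)) = (-1 - 1*(-105))/(-105) - (10853 + (58 + 14)) = -(-1 + 105)/105 - (10853 + 72) = -1/105*104 - 1*10925 = -104/105 - 10925 = -1147229/105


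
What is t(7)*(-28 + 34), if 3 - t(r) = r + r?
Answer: -66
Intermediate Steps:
t(r) = 3 - 2*r (t(r) = 3 - (r + r) = 3 - 2*r)
t(7)*(-28 + 34) = (3 - 2*7)*(-28 + 34) = (3 - 14)*6 = -11*6 = -66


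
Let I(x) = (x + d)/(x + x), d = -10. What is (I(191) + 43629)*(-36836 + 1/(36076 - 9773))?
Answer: -16148087242325913/10047746 ≈ -1.6071e+9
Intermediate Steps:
I(x) = (-10 + x)/(2*x) (I(x) = (x - 10)/(x + x) = (-10 + x)/((2*x)) = (-10 + x)*(1/(2*x)) = (-10 + x)/(2*x))
(I(191) + 43629)*(-36836 + 1/(36076 - 9773)) = ((½)*(-10 + 191)/191 + 43629)*(-36836 + 1/(36076 - 9773)) = ((½)*(1/191)*181 + 43629)*(-36836 + 1/26303) = (181/382 + 43629)*(-36836 + 1/26303) = (16666459/382)*(-968897307/26303) = -16148087242325913/10047746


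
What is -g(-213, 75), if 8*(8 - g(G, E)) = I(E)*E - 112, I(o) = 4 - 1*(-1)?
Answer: 199/8 ≈ 24.875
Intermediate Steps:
I(o) = 5 (I(o) = 4 + 1 = 5)
g(G, E) = 22 - 5*E/8 (g(G, E) = 8 - (5*E - 112)/8 = 8 - (-112 + 5*E)/8 = 8 + (14 - 5*E/8) = 22 - 5*E/8)
-g(-213, 75) = -(22 - 5/8*75) = -(22 - 375/8) = -1*(-199/8) = 199/8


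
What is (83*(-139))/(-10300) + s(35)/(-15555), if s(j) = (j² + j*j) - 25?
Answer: 30896107/32043300 ≈ 0.96420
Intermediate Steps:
s(j) = -25 + 2*j² (s(j) = (j² + j²) - 25 = 2*j² - 25 = -25 + 2*j²)
(83*(-139))/(-10300) + s(35)/(-15555) = (83*(-139))/(-10300) + (-25 + 2*35²)/(-15555) = -11537*(-1/10300) + (-25 + 2*1225)*(-1/15555) = 11537/10300 + (-25 + 2450)*(-1/15555) = 11537/10300 + 2425*(-1/15555) = 11537/10300 - 485/3111 = 30896107/32043300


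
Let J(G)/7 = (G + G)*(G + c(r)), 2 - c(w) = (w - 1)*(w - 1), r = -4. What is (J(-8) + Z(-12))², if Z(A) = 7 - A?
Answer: 12187081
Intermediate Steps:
c(w) = 2 - (-1 + w)² (c(w) = 2 - (w - 1)*(w - 1) = 2 - (-1 + w)*(-1 + w) = 2 - (-1 + w)²)
J(G) = 14*G*(-23 + G) (J(G) = 7*((G + G)*(G + (2 - (-1 - 4)²))) = 7*((2*G)*(G + (2 - 1*(-5)²))) = 7*((2*G)*(G + (2 - 1*25))) = 7*((2*G)*(G + (2 - 25))) = 7*((2*G)*(G - 23)) = 7*((2*G)*(-23 + G)) = 7*(2*G*(-23 + G)) = 14*G*(-23 + G))
(J(-8) + Z(-12))² = (14*(-8)*(-23 - 8) + (7 - 1*(-12)))² = (14*(-8)*(-31) + (7 + 12))² = (3472 + 19)² = 3491² = 12187081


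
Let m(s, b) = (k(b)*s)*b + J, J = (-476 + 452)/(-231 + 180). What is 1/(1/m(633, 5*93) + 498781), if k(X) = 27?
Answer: 135104363/67387489281520 ≈ 2.0049e-6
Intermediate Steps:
J = 8/17 (J = -24/(-51) = -24*(-1/51) = 8/17 ≈ 0.47059)
m(s, b) = 8/17 + 27*b*s (m(s, b) = (27*s)*b + 8/17 = 27*b*s + 8/17 = 8/17 + 27*b*s)
1/(1/m(633, 5*93) + 498781) = 1/(1/(8/17 + 27*(5*93)*633) + 498781) = 1/(1/(8/17 + 27*465*633) + 498781) = 1/(1/(8/17 + 7947315) + 498781) = 1/(1/(135104363/17) + 498781) = 1/(17/135104363 + 498781) = 1/(67387489281520/135104363) = 135104363/67387489281520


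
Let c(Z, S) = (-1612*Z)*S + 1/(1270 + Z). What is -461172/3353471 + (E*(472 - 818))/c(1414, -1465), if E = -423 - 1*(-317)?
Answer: -4132975470208260068/30055858547914229151 ≈ -0.13751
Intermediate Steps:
E = -106 (E = -423 + 317 = -106)
c(Z, S) = 1/(1270 + Z) - 1612*S*Z (c(Z, S) = -1612*S*Z + 1/(1270 + Z) = 1/(1270 + Z) - 1612*S*Z)
-461172/3353471 + (E*(472 - 818))/c(1414, -1465) = -461172/3353471 + (-106*(472 - 818))/(((1 - 2047240*(-1465)*1414 - 1612*(-1465)*1414²)/(1270 + 1414))) = -461172*1/3353471 + (-106*(-346))/(((1 + 4240878132400 - 1612*(-1465)*1999396)/2684)) = -461172/3353471 + 36676/(((1 + 4240878132400 + 4721733605680)/2684)) = -461172/3353471 + 36676/(((1/2684)*8962611738081)) = -461172/3353471 + 36676/(8962611738081/2684) = -461172/3353471 + 36676*(2684/8962611738081) = -461172/3353471 + 98438384/8962611738081 = -4132975470208260068/30055858547914229151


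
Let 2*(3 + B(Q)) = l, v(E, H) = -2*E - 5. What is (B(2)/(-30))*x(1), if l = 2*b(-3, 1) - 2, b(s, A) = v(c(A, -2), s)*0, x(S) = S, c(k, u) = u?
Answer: 2/15 ≈ 0.13333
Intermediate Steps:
v(E, H) = -5 - 2*E
b(s, A) = 0 (b(s, A) = (-5 - 2*(-2))*0 = (-5 + 4)*0 = -1*0 = 0)
l = -2 (l = 2*0 - 2 = 0 - 2 = -2)
B(Q) = -4 (B(Q) = -3 + (½)*(-2) = -3 - 1 = -4)
(B(2)/(-30))*x(1) = (-4/(-30))*1 = -1/30*(-4)*1 = (2/15)*1 = 2/15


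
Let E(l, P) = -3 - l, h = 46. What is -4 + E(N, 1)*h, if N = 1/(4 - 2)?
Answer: -165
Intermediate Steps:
N = ½ (N = 1/2 = ½ ≈ 0.50000)
-4 + E(N, 1)*h = -4 + (-3 - 1*½)*46 = -4 + (-3 - ½)*46 = -4 - 7/2*46 = -4 - 161 = -165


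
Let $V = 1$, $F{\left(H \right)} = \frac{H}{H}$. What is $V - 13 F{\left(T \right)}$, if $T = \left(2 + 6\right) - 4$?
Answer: $-12$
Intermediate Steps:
$T = 4$ ($T = 8 - 4 = 4$)
$F{\left(H \right)} = 1$
$V - 13 F{\left(T \right)} = 1 - 13 = -12$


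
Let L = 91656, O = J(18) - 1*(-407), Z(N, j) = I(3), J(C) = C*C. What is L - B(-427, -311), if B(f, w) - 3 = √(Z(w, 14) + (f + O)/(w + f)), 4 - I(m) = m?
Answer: 91653 - √8897/123 ≈ 91652.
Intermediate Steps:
J(C) = C²
I(m) = 4 - m
Z(N, j) = 1 (Z(N, j) = 4 - 1*3 = 4 - 3 = 1)
O = 731 (O = 18² - 1*(-407) = 324 + 407 = 731)
B(f, w) = 3 + √(1 + (731 + f)/(f + w)) (B(f, w) = 3 + √(1 + (f + 731)/(w + f)) = 3 + √(1 + (731 + f)/(f + w)))
L - B(-427, -311) = 91656 - (3 + √((731 - 311 + 2*(-427))/(-427 - 311))) = 91656 - (3 + √((731 - 311 - 854)/(-738))) = 91656 - (3 + √(-1/738*(-434))) = 91656 - (3 + √(217/369)) = 91656 - (3 + √8897/123) = 91656 + (-3 - √8897/123) = 91653 - √8897/123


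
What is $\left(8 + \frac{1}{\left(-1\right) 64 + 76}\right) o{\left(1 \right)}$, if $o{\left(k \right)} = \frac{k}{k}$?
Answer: $\frac{97}{12} \approx 8.0833$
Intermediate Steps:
$o{\left(k \right)} = 1$
$\left(8 + \frac{1}{\left(-1\right) 64 + 76}\right) o{\left(1 \right)} = \left(8 + \frac{1}{\left(-1\right) 64 + 76}\right) 1 = \left(8 + \frac{1}{-64 + 76}\right) 1 = \left(8 + \frac{1}{12}\right) 1 = \frac{97}{12} \cdot 1 = \frac{97}{12}$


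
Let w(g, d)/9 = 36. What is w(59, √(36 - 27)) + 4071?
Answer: 4395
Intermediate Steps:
w(g, d) = 324 (w(g, d) = 9*36 = 324)
w(59, √(36 - 27)) + 4071 = 324 + 4071 = 4395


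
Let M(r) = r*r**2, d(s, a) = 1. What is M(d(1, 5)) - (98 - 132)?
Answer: 35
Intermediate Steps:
M(r) = r**3
M(d(1, 5)) - (98 - 132) = 1**3 - (98 - 132) = 1 - 1*(-34) = 1 + 34 = 35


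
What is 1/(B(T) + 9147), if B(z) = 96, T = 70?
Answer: 1/9243 ≈ 0.00010819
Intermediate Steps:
1/(B(T) + 9147) = 1/(96 + 9147) = 1/9243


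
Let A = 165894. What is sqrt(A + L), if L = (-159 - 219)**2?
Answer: sqrt(308778) ≈ 555.68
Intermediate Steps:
L = 142884 (L = (-378)**2 = 142884)
sqrt(A + L) = sqrt(165894 + 142884) = sqrt(308778)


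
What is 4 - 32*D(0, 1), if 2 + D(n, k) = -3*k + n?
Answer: 164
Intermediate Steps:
D(n, k) = -2 + n - 3*k (D(n, k) = -2 + (-3*k + n) = -2 + (n - 3*k) = -2 + n - 3*k)
4 - 32*D(0, 1) = 4 - 32*(-2 + 0 - 3*1) = 4 - 32*(-2 + 0 - 3) = 4 - 32*(-5) = 4 + 160 = 164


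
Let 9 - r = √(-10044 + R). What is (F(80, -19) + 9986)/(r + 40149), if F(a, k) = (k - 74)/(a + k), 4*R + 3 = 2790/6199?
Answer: 202156418624568/813087086788225 + 1218106*I*√1543965285369/2439261260364675 ≈ 0.24863 + 0.00062051*I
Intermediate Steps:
R = -15807/24796 (R = -¾ + (2790/6199)/4 = -¾ + (2790*(1/6199))/4 = -¾ + (¼)*(2790/6199) = -¾ + 1395/12398 = -15807/24796 ≈ -0.63748)
F(a, k) = (-74 + k)/(a + k)
r = 9 - I*√1543965285369/12398 (r = 9 - √(-10044 - 15807/24796) = 9 - √(-249066831/24796) = 9 - I*√1543965285369/12398 ≈ 9.0 - 100.22*I)
(F(80, -19) + 9986)/(r + 40149) = ((-74 - 19)/(80 - 19) + 9986)/((9 - I*√1543965285369/12398) + 40149) = (-93/61 + 9986)/(40158 - I*√1543965285369/12398) = 609053/(61*(40158 - I*√1543965285369/12398))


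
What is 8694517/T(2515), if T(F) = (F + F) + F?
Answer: 8694517/7545 ≈ 1152.4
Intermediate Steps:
T(F) = 3*F (T(F) = 2*F + F = 3*F)
8694517/T(2515) = 8694517/((3*2515)) = 8694517/7545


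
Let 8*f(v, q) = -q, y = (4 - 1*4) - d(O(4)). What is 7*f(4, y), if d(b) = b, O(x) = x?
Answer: 7/2 ≈ 3.5000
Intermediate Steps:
y = -4 (y = (4 - 1*4) - 1*4 = (4 - 4) - 4 = 0 - 4 = -4)
f(v, q) = -q/8 (f(v, q) = (-q)/8 = -q/8)
7*f(4, y) = 7*(-1/8*(-4)) = 7*(1/2) = 7/2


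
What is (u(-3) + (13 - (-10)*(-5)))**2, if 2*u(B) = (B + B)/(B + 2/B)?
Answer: 158404/121 ≈ 1309.1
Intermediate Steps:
u(B) = B/(B + 2/B) (u(B) = ((B + B)/(B + 2/B))/2 = ((2*B)/(B + 2/B))/2 = (2*B/(B + 2/B))/2 = B/(B + 2/B))
(u(-3) + (13 - (-10)*(-5)))**2 = ((-3)**2/(2 + (-3)**2) + (13 - (-10)*(-5)))**2 = (9/(2 + 9) + (13 - 1*50))**2 = (9/11 + (13 - 50))**2 = (9*(1/11) - 37)**2 = (9/11 - 37)**2 = (-398/11)**2 = 158404/121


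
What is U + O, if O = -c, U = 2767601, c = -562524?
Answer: 3330125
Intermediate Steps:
O = 562524 (O = -1*(-562524) = 562524)
U + O = 2767601 + 562524 = 3330125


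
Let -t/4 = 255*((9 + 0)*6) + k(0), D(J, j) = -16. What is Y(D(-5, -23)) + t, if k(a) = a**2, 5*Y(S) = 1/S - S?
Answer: -881229/16 ≈ -55077.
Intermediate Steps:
Y(S) = -S/5 + 1/(5*S) (Y(S) = (1/S - S)/5 = -S/5 + 1/(5*S))
t = -55080 (t = -4*(255*((9 + 0)*6) + 0**2) = -4*(255*(9*6) + 0) = -4*(255*54 + 0) = -4*(13770 + 0) = -4*13770 = -55080)
Y(D(-5, -23)) + t = (1/5)*(1 - 1*(-16)**2)/(-16) - 55080 = (1/5)*(-1/16)*(1 - 1*256) - 55080 = (1/5)*(-1/16)*(1 - 256) - 55080 = (1/5)*(-1/16)*(-255) - 55080 = 51/16 - 55080 = -881229/16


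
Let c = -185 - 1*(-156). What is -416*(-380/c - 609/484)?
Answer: -17290936/3509 ≈ -4927.6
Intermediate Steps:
c = -29 (c = -185 + 156 = -29)
-416*(-380/c - 609/484) = -416*(-380/(-29) - 609/484) = -416*(-380*(-1/29) - 609*1/484) = -416*(380/29 - 609/484) = -416*166259/14036 = -17290936/3509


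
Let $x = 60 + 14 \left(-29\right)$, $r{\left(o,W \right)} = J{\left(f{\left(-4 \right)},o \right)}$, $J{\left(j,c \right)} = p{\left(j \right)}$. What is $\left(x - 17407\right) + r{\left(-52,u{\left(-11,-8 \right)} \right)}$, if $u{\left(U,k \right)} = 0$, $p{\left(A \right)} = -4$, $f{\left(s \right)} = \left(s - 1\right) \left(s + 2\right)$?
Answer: $-17757$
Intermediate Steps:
$f{\left(s \right)} = \left(-1 + s\right) \left(2 + s\right)$
$J{\left(j,c \right)} = -4$
$r{\left(o,W \right)} = -4$
$x = -346$ ($x = 60 - 406 = -346$)
$\left(x - 17407\right) + r{\left(-52,u{\left(-11,-8 \right)} \right)} = \left(-346 - 17407\right) - 4 = -17753 - 4 = -17757$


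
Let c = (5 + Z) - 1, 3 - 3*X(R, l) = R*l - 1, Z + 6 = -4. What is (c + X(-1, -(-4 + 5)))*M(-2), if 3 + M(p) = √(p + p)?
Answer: 15 - 10*I ≈ 15.0 - 10.0*I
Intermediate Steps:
Z = -10 (Z = -6 - 4 = -10)
X(R, l) = 4/3 - R*l/3 (X(R, l) = 1 - (R*l - 1)/3 = 1 - (-1 + R*l)/3 = 1 + (⅓ - R*l/3) = 4/3 - R*l/3)
M(p) = -3 + √2*√p (M(p) = -3 + √(p + p) = -3 + √(2*p) = -3 + √2*√p)
c = -6 (c = (5 - 10) - 1 = -5 - 1 = -6)
(c + X(-1, -(-4 + 5)))*M(-2) = (-6 + (4/3 - ⅓*(-1)*(-(-4 + 5))))*(-3 + √2*√(-2)) = (-6 + (4/3 - ⅓*(-1)*(-1*1)))*(-3 + √2*(I*√2)) = (-6 + (4/3 - ⅓*(-1)*(-1)))*(-3 + 2*I) = (-6 + (4/3 - ⅓))*(-3 + 2*I) = (-6 + 1)*(-3 + 2*I) = -5*(-3 + 2*I) = 15 - 10*I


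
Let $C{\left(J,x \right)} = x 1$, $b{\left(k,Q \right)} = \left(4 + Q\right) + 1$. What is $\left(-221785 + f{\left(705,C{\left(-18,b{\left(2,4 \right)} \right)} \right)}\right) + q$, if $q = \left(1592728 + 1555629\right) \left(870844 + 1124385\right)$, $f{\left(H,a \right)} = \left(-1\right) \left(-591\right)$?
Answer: $6281692967559$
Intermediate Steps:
$b{\left(k,Q \right)} = 5 + Q$
$C{\left(J,x \right)} = x$
$f{\left(H,a \right)} = 591$
$q = 6281693188753$ ($q = 3148357 \cdot 1995229 = 6281693188753$)
$\left(-221785 + f{\left(705,C{\left(-18,b{\left(2,4 \right)} \right)} \right)}\right) + q = \left(-221785 + 591\right) + 6281693188753 = -221194 + 6281693188753 = 6281692967559$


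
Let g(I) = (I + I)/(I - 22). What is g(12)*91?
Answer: -1092/5 ≈ -218.40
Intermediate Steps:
g(I) = 2*I/(-22 + I) (g(I) = (2*I)/(-22 + I) = 2*I/(-22 + I))
g(12)*91 = (2*12/(-22 + 12))*91 = (2*12/(-10))*91 = (2*12*(-1/10))*91 = -12/5*91 = -1092/5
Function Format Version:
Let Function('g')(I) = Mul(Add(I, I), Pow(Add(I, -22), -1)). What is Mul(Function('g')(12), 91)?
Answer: Rational(-1092, 5) ≈ -218.40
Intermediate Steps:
Function('g')(I) = Mul(2, I, Pow(Add(-22, I), -1)) (Function('g')(I) = Mul(Mul(2, I), Pow(Add(-22, I), -1)) = Mul(2, I, Pow(Add(-22, I), -1)))
Mul(Function('g')(12), 91) = Mul(Mul(2, 12, Pow(Add(-22, 12), -1)), 91) = Mul(Mul(2, 12, Pow(-10, -1)), 91) = Mul(Mul(2, 12, Rational(-1, 10)), 91) = Mul(Rational(-12, 5), 91) = Rational(-1092, 5)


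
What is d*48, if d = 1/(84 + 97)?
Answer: 48/181 ≈ 0.26519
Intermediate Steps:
d = 1/181 ≈ 0.0055249
d*48 = (1/181)*48 = 48/181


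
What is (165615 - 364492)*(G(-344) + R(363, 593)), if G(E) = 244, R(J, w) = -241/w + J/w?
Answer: -28800173878/593 ≈ -4.8567e+7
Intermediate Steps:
(165615 - 364492)*(G(-344) + R(363, 593)) = (165615 - 364492)*(244 + (-241 + 363)/593) = -198877*(244 + (1/593)*122) = -198877*(244 + 122/593) = -198877*144814/593 = -28800173878/593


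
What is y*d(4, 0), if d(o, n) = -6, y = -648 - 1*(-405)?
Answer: 1458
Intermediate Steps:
y = -243 (y = -648 + 405 = -243)
y*d(4, 0) = -243*(-6) = 1458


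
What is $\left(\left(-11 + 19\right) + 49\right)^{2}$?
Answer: $3249$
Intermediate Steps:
$\left(\left(-11 + 19\right) + 49\right)^{2} = \left(8 + 49\right)^{2} = 57^{2} = 3249$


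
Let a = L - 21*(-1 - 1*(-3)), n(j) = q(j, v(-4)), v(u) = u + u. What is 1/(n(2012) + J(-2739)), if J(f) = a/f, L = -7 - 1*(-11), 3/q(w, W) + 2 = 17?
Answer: 13695/2929 ≈ 4.6757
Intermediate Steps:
v(u) = 2*u
q(w, W) = 1/5 (q(w, W) = 3/(-2 + 17) = 3/15 = 3*(1/15) = 1/5)
n(j) = 1/5
L = 4 (L = -7 + 11 = 4)
a = -38 (a = 4 - 21*(-1 - 1*(-3)) = 4 - 21*(-1 + 3) = 4 - 21*2 = 4 - 42 = -38)
J(f) = -38/f
1/(n(2012) + J(-2739)) = 1/(1/5 - 38/(-2739)) = 1/(1/5 - 38*(-1/2739)) = 1/(1/5 + 38/2739) = 1/(2929/13695) = 13695/2929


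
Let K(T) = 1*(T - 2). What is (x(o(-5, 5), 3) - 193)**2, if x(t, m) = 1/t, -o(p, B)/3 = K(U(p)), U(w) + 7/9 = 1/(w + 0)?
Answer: 668067409/17956 ≈ 37206.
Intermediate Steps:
U(w) = -7/9 + 1/w (U(w) = -7/9 + 1/(w + 0) = -7/9 + 1/w)
K(T) = -2 + T (K(T) = 1*(-2 + T) = -2 + T)
o(p, B) = 25/3 - 3/p (o(p, B) = -3*(-2 + (-7/9 + 1/p)) = -3*(-25/9 + 1/p) = 25/3 - 3/p)
(x(o(-5, 5), 3) - 193)**2 = (1/(25/3 - 3/(-5)) - 193)**2 = (1/(25/3 - 3*(-1/5)) - 193)**2 = (1/(25/3 + 3/5) - 193)**2 = (1/(134/15) - 193)**2 = (15/134 - 193)**2 = (-25847/134)**2 = 668067409/17956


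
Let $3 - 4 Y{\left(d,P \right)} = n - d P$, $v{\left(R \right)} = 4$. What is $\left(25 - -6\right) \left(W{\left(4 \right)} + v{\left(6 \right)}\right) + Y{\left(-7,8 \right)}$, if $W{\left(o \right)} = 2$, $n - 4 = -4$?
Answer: $\frac{691}{4} \approx 172.75$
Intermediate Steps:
$n = 0$ ($n = 4 - 4 = 0$)
$Y{\left(d,P \right)} = \frac{3}{4} + \frac{P d}{4}$ ($Y{\left(d,P \right)} = \frac{3}{4} - \frac{0 - d P}{4} = \frac{3}{4} - \frac{0 - P d}{4} = \frac{3}{4} - \frac{\left(-1\right) P d}{4} = \frac{3}{4} + \frac{P d}{4}$)
$\left(25 - -6\right) \left(W{\left(4 \right)} + v{\left(6 \right)}\right) + Y{\left(-7,8 \right)} = \left(25 - -6\right) \left(2 + 4\right) + \left(\frac{3}{4} + \frac{1}{4} \cdot 8 \left(-7\right)\right) = \left(25 + 6\right) 6 + \left(\frac{3}{4} - 14\right) = 31 \cdot 6 - \frac{53}{4} = 186 - \frac{53}{4} = \frac{691}{4}$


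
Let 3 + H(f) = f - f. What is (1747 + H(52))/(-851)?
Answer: -1744/851 ≈ -2.0494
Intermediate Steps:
H(f) = -3 (H(f) = -3 + (f - f) = -3 + 0 = -3)
(1747 + H(52))/(-851) = (1747 - 3)/(-851) = 1744*(-1/851) = -1744/851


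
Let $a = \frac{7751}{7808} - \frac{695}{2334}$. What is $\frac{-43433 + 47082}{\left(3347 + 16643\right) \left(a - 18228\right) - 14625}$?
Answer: $- \frac{16624727232}{1660096573555645} \approx -1.0014 \cdot 10^{-5}$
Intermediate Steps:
$a = \frac{6332137}{9111936}$ ($a = 7751 \cdot \frac{1}{7808} - \frac{695}{2334} = \frac{7751}{7808} - \frac{695}{2334} = \frac{6332137}{9111936} \approx 0.69493$)
$\frac{-43433 + 47082}{\left(3347 + 16643\right) \left(a - 18228\right) - 14625} = \frac{-43433 + 47082}{\left(3347 + 16643\right) \left(\frac{6332137}{9111936} - 18228\right) - 14625} = \frac{3649}{19990 \left(- \frac{166086037271}{9111936}\right) - 14625} = \frac{3649}{- \frac{1660029942523645}{4555968} - 14625} = \frac{3649}{- \frac{1660096573555645}{4555968}} = 3649 \left(- \frac{4555968}{1660096573555645}\right) = - \frac{16624727232}{1660096573555645}$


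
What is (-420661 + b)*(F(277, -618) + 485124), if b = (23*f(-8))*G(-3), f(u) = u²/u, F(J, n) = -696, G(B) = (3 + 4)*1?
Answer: -204403910172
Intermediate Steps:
G(B) = 7 (G(B) = 7*1 = 7)
f(u) = u
b = -1288 (b = (23*(-8))*7 = -184*7 = -1288)
(-420661 + b)*(F(277, -618) + 485124) = (-420661 - 1288)*(-696 + 485124) = -421949*484428 = -204403910172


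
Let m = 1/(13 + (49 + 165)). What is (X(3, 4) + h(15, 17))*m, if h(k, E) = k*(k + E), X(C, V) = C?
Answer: 483/227 ≈ 2.1278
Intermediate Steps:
h(k, E) = k*(E + k)
m = 1/227 (m = 1/(13 + 214) = 1/227 ≈ 0.0044053)
(X(3, 4) + h(15, 17))*m = (3 + 15*(17 + 15))*(1/227) = (3 + 15*32)*(1/227) = (3 + 480)*(1/227) = 483*(1/227) = 483/227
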